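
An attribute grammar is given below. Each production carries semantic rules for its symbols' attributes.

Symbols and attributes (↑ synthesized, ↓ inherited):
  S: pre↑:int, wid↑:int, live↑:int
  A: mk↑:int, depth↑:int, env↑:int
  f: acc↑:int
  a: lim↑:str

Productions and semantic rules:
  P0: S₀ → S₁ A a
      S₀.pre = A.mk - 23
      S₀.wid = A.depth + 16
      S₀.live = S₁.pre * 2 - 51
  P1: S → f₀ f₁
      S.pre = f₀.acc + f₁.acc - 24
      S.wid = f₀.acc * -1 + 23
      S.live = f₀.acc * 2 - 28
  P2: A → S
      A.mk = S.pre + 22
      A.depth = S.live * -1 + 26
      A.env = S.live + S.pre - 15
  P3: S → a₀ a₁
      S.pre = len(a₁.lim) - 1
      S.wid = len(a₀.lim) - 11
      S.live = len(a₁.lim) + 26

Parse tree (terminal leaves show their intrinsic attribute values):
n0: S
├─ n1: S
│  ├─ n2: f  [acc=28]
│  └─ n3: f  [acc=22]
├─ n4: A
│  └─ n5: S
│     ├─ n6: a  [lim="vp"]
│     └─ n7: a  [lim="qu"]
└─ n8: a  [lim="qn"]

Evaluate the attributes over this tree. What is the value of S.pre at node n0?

1. n2.acc = 28  [terminal]
2. n3.acc = 22  [terminal]
3. n1.pre = 26  [f₀.acc + f₁.acc - 24]
4. n1.wid = -5  [f₀.acc * -1 + 23]
5. n1.live = 28  [f₀.acc * 2 - 28]
6. n6.lim = "vp"  [terminal]
7. n7.lim = "qu"  [terminal]
8. n5.pre = 1  [len(a₁.lim) - 1]
9. n5.wid = -9  [len(a₀.lim) - 11]
10. n5.live = 28  [len(a₁.lim) + 26]
11. n4.mk = 23  [S.pre + 22]
12. n4.depth = -2  [S.live * -1 + 26]
13. n4.env = 14  [S.live + S.pre - 15]
14. n8.lim = "qn"  [terminal]
15. n0.pre = 0  [A.mk - 23]
16. n0.wid = 14  [A.depth + 16]
17. n0.live = 1  [S₁.pre * 2 - 51]

0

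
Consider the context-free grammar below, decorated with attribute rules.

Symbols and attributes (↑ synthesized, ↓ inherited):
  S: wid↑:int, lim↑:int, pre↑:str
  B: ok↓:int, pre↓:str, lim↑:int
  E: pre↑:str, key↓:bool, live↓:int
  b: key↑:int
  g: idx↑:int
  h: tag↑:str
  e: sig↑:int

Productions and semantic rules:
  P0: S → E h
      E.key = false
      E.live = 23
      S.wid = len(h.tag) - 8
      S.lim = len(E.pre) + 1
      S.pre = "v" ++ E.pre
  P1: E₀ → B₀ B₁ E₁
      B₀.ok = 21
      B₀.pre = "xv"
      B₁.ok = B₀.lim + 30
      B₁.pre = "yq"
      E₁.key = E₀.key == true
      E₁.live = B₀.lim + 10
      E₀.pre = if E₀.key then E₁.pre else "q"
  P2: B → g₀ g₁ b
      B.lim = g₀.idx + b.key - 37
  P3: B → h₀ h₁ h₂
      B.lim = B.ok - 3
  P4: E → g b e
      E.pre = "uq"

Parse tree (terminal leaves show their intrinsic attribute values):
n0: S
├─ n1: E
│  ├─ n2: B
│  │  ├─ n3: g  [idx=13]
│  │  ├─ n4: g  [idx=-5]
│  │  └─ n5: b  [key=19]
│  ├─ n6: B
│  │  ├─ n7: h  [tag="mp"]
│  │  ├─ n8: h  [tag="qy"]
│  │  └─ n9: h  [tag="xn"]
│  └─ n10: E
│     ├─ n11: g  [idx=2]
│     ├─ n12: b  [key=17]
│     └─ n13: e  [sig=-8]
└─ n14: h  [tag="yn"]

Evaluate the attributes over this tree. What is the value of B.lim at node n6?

1. n1.key = false  [false]
2. n1.live = 23  [23]
3. n2.ok = 21  [21]
4. n2.pre = "xv"  ["xv"]
5. n3.idx = 13  [terminal]
6. n4.idx = -5  [terminal]
7. n5.key = 19  [terminal]
8. n2.lim = -5  [g₀.idx + b.key - 37]
9. n6.ok = 25  [B₀.lim + 30]
10. n6.pre = "yq"  ["yq"]
11. n7.tag = "mp"  [terminal]
12. n8.tag = "qy"  [terminal]
13. n9.tag = "xn"  [terminal]
14. n6.lim = 22  [B.ok - 3]
15. n10.key = false  [E₀.key == true]
16. n10.live = 5  [B₀.lim + 10]
17. n11.idx = 2  [terminal]
18. n12.key = 17  [terminal]
19. n13.sig = -8  [terminal]
20. n10.pre = "uq"  ["uq"]
21. n1.pre = "q"  [if E₀.key then E₁.pre else "q"]
22. n14.tag = "yn"  [terminal]
23. n0.wid = -6  [len(h.tag) - 8]
24. n0.lim = 2  [len(E.pre) + 1]
25. n0.pre = "vq"  ["v" ++ E.pre]

22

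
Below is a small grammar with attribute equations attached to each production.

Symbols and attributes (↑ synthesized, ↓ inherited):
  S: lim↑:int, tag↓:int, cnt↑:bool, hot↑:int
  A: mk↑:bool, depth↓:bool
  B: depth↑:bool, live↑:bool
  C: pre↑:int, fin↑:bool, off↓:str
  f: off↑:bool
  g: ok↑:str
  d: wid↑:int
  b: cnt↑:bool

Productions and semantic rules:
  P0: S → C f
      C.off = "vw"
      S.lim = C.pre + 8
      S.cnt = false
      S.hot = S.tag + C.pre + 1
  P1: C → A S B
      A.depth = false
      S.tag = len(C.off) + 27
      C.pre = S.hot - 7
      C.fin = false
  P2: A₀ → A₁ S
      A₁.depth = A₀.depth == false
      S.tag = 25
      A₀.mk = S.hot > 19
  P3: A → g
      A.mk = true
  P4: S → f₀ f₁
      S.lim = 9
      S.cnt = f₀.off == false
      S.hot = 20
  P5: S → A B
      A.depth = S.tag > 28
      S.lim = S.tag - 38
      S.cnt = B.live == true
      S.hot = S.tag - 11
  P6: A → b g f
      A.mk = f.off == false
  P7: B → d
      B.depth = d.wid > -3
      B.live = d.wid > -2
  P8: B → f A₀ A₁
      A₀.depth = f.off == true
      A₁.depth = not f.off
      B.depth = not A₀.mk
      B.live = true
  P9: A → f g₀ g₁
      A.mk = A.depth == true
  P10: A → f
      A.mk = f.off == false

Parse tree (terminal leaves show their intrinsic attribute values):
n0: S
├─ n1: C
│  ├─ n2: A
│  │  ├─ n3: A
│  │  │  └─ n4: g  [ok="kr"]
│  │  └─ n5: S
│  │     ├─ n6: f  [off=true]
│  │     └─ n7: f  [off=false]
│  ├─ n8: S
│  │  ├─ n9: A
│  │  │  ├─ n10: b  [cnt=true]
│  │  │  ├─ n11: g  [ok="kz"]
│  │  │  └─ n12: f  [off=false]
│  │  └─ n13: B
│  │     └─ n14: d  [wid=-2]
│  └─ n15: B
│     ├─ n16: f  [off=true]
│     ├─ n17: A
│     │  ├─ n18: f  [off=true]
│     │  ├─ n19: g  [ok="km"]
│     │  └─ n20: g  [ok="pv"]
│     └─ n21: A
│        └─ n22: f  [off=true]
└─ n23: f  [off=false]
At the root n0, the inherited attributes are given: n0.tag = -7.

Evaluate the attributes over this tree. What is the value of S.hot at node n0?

1. n0.tag = -7  [given at root]
2. n1.off = "vw"  ["vw"]
3. n2.depth = false  [false]
4. n3.depth = true  [A₀.depth == false]
5. n4.ok = "kr"  [terminal]
6. n3.mk = true  [true]
7. n5.tag = 25  [25]
8. n6.off = true  [terminal]
9. n7.off = false  [terminal]
10. n5.lim = 9  [9]
11. n5.cnt = false  [f₀.off == false]
12. n5.hot = 20  [20]
13. n2.mk = true  [S.hot > 19]
14. n8.tag = 29  [len(C.off) + 27]
15. n9.depth = true  [S.tag > 28]
16. n10.cnt = true  [terminal]
17. n11.ok = "kz"  [terminal]
18. n12.off = false  [terminal]
19. n9.mk = true  [f.off == false]
20. n14.wid = -2  [terminal]
21. n13.depth = true  [d.wid > -3]
22. n13.live = false  [d.wid > -2]
23. n8.lim = -9  [S.tag - 38]
24. n8.cnt = false  [B.live == true]
25. n8.hot = 18  [S.tag - 11]
26. n16.off = true  [terminal]
27. n17.depth = true  [f.off == true]
28. n18.off = true  [terminal]
29. n19.ok = "km"  [terminal]
30. n20.ok = "pv"  [terminal]
31. n17.mk = true  [A.depth == true]
32. n21.depth = false  [not f.off]
33. n22.off = true  [terminal]
34. n21.mk = false  [f.off == false]
35. n15.depth = false  [not A₀.mk]
36. n15.live = true  [true]
37. n1.pre = 11  [S.hot - 7]
38. n1.fin = false  [false]
39. n23.off = false  [terminal]
40. n0.lim = 19  [C.pre + 8]
41. n0.cnt = false  [false]
42. n0.hot = 5  [S.tag + C.pre + 1]

5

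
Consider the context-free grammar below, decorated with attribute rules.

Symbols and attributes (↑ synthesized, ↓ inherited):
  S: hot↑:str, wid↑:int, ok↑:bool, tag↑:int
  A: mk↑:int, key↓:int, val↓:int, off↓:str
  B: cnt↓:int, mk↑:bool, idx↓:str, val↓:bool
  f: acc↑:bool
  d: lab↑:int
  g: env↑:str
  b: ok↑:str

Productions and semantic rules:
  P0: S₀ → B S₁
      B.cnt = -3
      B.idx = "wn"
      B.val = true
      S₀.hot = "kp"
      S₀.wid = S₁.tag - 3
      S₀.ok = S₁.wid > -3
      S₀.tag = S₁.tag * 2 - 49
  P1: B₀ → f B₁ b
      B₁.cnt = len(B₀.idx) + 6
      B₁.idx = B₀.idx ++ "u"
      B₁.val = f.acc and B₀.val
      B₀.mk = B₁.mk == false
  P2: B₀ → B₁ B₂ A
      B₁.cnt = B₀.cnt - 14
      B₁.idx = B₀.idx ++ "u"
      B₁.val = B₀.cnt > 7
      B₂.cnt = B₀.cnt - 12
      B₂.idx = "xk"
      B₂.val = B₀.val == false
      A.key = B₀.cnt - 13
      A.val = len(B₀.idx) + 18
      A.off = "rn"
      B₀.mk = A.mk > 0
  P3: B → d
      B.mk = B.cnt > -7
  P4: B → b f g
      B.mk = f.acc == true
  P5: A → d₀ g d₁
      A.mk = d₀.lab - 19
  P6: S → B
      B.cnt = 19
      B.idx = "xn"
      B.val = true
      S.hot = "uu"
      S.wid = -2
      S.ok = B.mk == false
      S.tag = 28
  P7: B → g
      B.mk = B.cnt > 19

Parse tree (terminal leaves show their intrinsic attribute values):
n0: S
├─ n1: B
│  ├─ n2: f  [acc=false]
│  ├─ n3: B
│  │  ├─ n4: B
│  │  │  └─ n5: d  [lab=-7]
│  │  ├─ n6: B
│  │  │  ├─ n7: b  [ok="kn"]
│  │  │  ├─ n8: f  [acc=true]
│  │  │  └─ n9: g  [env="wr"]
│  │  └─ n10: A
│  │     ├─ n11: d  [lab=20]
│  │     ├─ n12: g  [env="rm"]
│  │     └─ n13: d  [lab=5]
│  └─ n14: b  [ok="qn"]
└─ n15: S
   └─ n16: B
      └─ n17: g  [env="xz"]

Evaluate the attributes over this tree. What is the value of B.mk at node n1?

1. n1.cnt = -3  [-3]
2. n1.idx = "wn"  ["wn"]
3. n1.val = true  [true]
4. n2.acc = false  [terminal]
5. n3.cnt = 8  [len(B₀.idx) + 6]
6. n3.idx = "wnu"  [B₀.idx ++ "u"]
7. n3.val = false  [f.acc and B₀.val]
8. n4.cnt = -6  [B₀.cnt - 14]
9. n4.idx = "wnuu"  [B₀.idx ++ "u"]
10. n4.val = true  [B₀.cnt > 7]
11. n5.lab = -7  [terminal]
12. n4.mk = true  [B.cnt > -7]
13. n6.cnt = -4  [B₀.cnt - 12]
14. n6.idx = "xk"  ["xk"]
15. n6.val = true  [B₀.val == false]
16. n7.ok = "kn"  [terminal]
17. n8.acc = true  [terminal]
18. n9.env = "wr"  [terminal]
19. n6.mk = true  [f.acc == true]
20. n10.key = -5  [B₀.cnt - 13]
21. n10.val = 21  [len(B₀.idx) + 18]
22. n10.off = "rn"  ["rn"]
23. n11.lab = 20  [terminal]
24. n12.env = "rm"  [terminal]
25. n13.lab = 5  [terminal]
26. n10.mk = 1  [d₀.lab - 19]
27. n3.mk = true  [A.mk > 0]
28. n14.ok = "qn"  [terminal]
29. n1.mk = false  [B₁.mk == false]
30. n16.cnt = 19  [19]
31. n16.idx = "xn"  ["xn"]
32. n16.val = true  [true]
33. n17.env = "xz"  [terminal]
34. n16.mk = false  [B.cnt > 19]
35. n15.hot = "uu"  ["uu"]
36. n15.wid = -2  [-2]
37. n15.ok = true  [B.mk == false]
38. n15.tag = 28  [28]
39. n0.hot = "kp"  ["kp"]
40. n0.wid = 25  [S₁.tag - 3]
41. n0.ok = true  [S₁.wid > -3]
42. n0.tag = 7  [S₁.tag * 2 - 49]

false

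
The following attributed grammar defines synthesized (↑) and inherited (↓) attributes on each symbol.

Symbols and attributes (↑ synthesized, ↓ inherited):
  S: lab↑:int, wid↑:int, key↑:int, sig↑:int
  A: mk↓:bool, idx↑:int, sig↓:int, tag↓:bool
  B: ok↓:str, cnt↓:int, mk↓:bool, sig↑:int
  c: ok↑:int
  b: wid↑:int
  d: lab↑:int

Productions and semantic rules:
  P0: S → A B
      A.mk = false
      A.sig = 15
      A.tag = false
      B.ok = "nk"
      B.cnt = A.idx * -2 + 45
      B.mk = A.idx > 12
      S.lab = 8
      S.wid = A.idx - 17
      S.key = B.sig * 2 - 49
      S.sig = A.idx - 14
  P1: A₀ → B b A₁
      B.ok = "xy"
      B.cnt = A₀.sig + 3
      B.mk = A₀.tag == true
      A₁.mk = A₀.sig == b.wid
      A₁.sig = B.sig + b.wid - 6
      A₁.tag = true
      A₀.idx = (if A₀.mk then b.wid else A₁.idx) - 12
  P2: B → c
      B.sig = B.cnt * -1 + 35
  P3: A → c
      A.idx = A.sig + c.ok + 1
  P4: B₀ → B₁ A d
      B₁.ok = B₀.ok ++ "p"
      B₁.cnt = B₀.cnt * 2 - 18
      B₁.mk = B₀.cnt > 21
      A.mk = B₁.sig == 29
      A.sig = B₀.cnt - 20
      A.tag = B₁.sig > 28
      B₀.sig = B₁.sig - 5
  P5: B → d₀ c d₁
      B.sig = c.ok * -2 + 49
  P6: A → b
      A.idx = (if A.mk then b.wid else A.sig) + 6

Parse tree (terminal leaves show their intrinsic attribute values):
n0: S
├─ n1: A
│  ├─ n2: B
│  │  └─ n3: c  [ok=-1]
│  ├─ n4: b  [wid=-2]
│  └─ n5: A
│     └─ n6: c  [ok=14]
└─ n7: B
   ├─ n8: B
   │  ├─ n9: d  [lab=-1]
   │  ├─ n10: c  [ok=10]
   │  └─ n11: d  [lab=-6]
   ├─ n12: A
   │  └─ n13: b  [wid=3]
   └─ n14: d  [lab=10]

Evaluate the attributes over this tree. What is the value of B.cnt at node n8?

24

1. n1.mk = false  [false]
2. n1.sig = 15  [15]
3. n1.tag = false  [false]
4. n2.ok = "xy"  ["xy"]
5. n2.cnt = 18  [A₀.sig + 3]
6. n2.mk = false  [A₀.tag == true]
7. n3.ok = -1  [terminal]
8. n2.sig = 17  [B.cnt * -1 + 35]
9. n4.wid = -2  [terminal]
10. n5.mk = false  [A₀.sig == b.wid]
11. n5.sig = 9  [B.sig + b.wid - 6]
12. n5.tag = true  [true]
13. n6.ok = 14  [terminal]
14. n5.idx = 24  [A.sig + c.ok + 1]
15. n1.idx = 12  [(if A₀.mk then b.wid else A₁.idx) - 12]
16. n7.ok = "nk"  ["nk"]
17. n7.cnt = 21  [A.idx * -2 + 45]
18. n7.mk = false  [A.idx > 12]
19. n8.ok = "nkp"  [B₀.ok ++ "p"]
20. n8.cnt = 24  [B₀.cnt * 2 - 18]
21. n8.mk = false  [B₀.cnt > 21]
22. n9.lab = -1  [terminal]
23. n10.ok = 10  [terminal]
24. n11.lab = -6  [terminal]
25. n8.sig = 29  [c.ok * -2 + 49]
26. n12.mk = true  [B₁.sig == 29]
27. n12.sig = 1  [B₀.cnt - 20]
28. n12.tag = true  [B₁.sig > 28]
29. n13.wid = 3  [terminal]
30. n12.idx = 9  [(if A.mk then b.wid else A.sig) + 6]
31. n14.lab = 10  [terminal]
32. n7.sig = 24  [B₁.sig - 5]
33. n0.lab = 8  [8]
34. n0.wid = -5  [A.idx - 17]
35. n0.key = -1  [B.sig * 2 - 49]
36. n0.sig = -2  [A.idx - 14]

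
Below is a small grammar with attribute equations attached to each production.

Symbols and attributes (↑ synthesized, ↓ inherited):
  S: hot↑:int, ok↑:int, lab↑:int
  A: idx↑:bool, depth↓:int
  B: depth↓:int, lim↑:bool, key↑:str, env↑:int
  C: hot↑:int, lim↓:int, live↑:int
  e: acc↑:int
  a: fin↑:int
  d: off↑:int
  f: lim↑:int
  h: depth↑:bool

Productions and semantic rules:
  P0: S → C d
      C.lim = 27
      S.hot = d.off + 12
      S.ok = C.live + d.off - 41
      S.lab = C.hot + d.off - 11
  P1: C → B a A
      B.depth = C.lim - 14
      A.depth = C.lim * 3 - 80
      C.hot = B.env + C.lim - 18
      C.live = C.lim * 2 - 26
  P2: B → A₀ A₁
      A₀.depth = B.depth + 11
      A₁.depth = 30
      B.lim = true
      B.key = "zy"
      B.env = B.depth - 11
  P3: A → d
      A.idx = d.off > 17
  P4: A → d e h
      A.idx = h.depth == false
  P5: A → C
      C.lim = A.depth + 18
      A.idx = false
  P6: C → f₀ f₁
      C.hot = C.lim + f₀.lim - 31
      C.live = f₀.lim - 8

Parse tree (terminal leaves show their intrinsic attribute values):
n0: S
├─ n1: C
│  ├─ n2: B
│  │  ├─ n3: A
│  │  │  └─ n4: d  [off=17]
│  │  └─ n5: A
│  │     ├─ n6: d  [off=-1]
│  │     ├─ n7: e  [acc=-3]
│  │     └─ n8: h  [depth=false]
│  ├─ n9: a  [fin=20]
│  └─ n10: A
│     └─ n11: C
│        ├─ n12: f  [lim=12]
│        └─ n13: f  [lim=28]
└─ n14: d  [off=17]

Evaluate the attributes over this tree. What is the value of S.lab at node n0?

1. n1.lim = 27  [27]
2. n2.depth = 13  [C.lim - 14]
3. n3.depth = 24  [B.depth + 11]
4. n4.off = 17  [terminal]
5. n3.idx = false  [d.off > 17]
6. n5.depth = 30  [30]
7. n6.off = -1  [terminal]
8. n7.acc = -3  [terminal]
9. n8.depth = false  [terminal]
10. n5.idx = true  [h.depth == false]
11. n2.lim = true  [true]
12. n2.key = "zy"  ["zy"]
13. n2.env = 2  [B.depth - 11]
14. n9.fin = 20  [terminal]
15. n10.depth = 1  [C.lim * 3 - 80]
16. n11.lim = 19  [A.depth + 18]
17. n12.lim = 12  [terminal]
18. n13.lim = 28  [terminal]
19. n11.hot = 0  [C.lim + f₀.lim - 31]
20. n11.live = 4  [f₀.lim - 8]
21. n10.idx = false  [false]
22. n1.hot = 11  [B.env + C.lim - 18]
23. n1.live = 28  [C.lim * 2 - 26]
24. n14.off = 17  [terminal]
25. n0.hot = 29  [d.off + 12]
26. n0.ok = 4  [C.live + d.off - 41]
27. n0.lab = 17  [C.hot + d.off - 11]

17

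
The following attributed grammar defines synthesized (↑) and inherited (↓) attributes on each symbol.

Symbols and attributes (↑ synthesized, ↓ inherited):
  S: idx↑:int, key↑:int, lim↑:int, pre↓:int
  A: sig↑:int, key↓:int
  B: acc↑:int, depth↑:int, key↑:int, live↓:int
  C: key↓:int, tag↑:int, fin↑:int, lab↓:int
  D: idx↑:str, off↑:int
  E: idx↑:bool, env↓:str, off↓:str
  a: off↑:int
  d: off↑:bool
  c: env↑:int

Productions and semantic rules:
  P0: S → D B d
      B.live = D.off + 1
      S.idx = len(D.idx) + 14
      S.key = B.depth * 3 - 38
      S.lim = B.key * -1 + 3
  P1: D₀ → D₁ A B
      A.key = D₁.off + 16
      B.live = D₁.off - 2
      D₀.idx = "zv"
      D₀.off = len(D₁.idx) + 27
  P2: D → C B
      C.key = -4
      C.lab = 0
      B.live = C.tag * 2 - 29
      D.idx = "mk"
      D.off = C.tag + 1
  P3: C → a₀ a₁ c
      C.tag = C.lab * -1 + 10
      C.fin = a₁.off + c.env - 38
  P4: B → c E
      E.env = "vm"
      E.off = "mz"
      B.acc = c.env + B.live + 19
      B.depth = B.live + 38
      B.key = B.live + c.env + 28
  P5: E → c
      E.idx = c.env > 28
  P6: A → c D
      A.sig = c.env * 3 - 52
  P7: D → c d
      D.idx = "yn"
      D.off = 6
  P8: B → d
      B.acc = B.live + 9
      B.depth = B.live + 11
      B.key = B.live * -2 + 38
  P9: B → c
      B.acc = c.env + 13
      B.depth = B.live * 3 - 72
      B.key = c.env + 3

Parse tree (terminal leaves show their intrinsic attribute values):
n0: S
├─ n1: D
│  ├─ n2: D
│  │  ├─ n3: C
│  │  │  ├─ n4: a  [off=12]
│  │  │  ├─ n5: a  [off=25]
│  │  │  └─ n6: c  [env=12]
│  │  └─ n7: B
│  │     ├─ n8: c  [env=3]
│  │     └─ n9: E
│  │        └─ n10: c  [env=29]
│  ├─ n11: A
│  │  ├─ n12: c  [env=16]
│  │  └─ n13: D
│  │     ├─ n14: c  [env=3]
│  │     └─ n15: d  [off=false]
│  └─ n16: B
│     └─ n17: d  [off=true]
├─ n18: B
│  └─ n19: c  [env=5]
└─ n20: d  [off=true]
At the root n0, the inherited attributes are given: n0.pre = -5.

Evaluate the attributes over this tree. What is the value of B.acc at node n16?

1. n0.pre = -5  [given at root]
2. n3.key = -4  [-4]
3. n3.lab = 0  [0]
4. n4.off = 12  [terminal]
5. n5.off = 25  [terminal]
6. n6.env = 12  [terminal]
7. n3.tag = 10  [C.lab * -1 + 10]
8. n3.fin = -1  [a₁.off + c.env - 38]
9. n7.live = -9  [C.tag * 2 - 29]
10. n8.env = 3  [terminal]
11. n9.env = "vm"  ["vm"]
12. n9.off = "mz"  ["mz"]
13. n10.env = 29  [terminal]
14. n9.idx = true  [c.env > 28]
15. n7.acc = 13  [c.env + B.live + 19]
16. n7.depth = 29  [B.live + 38]
17. n7.key = 22  [B.live + c.env + 28]
18. n2.idx = "mk"  ["mk"]
19. n2.off = 11  [C.tag + 1]
20. n11.key = 27  [D₁.off + 16]
21. n12.env = 16  [terminal]
22. n14.env = 3  [terminal]
23. n15.off = false  [terminal]
24. n13.idx = "yn"  ["yn"]
25. n13.off = 6  [6]
26. n11.sig = -4  [c.env * 3 - 52]
27. n16.live = 9  [D₁.off - 2]
28. n17.off = true  [terminal]
29. n16.acc = 18  [B.live + 9]
30. n16.depth = 20  [B.live + 11]
31. n16.key = 20  [B.live * -2 + 38]
32. n1.idx = "zv"  ["zv"]
33. n1.off = 29  [len(D₁.idx) + 27]
34. n18.live = 30  [D.off + 1]
35. n19.env = 5  [terminal]
36. n18.acc = 18  [c.env + 13]
37. n18.depth = 18  [B.live * 3 - 72]
38. n18.key = 8  [c.env + 3]
39. n20.off = true  [terminal]
40. n0.idx = 16  [len(D.idx) + 14]
41. n0.key = 16  [B.depth * 3 - 38]
42. n0.lim = -5  [B.key * -1 + 3]

18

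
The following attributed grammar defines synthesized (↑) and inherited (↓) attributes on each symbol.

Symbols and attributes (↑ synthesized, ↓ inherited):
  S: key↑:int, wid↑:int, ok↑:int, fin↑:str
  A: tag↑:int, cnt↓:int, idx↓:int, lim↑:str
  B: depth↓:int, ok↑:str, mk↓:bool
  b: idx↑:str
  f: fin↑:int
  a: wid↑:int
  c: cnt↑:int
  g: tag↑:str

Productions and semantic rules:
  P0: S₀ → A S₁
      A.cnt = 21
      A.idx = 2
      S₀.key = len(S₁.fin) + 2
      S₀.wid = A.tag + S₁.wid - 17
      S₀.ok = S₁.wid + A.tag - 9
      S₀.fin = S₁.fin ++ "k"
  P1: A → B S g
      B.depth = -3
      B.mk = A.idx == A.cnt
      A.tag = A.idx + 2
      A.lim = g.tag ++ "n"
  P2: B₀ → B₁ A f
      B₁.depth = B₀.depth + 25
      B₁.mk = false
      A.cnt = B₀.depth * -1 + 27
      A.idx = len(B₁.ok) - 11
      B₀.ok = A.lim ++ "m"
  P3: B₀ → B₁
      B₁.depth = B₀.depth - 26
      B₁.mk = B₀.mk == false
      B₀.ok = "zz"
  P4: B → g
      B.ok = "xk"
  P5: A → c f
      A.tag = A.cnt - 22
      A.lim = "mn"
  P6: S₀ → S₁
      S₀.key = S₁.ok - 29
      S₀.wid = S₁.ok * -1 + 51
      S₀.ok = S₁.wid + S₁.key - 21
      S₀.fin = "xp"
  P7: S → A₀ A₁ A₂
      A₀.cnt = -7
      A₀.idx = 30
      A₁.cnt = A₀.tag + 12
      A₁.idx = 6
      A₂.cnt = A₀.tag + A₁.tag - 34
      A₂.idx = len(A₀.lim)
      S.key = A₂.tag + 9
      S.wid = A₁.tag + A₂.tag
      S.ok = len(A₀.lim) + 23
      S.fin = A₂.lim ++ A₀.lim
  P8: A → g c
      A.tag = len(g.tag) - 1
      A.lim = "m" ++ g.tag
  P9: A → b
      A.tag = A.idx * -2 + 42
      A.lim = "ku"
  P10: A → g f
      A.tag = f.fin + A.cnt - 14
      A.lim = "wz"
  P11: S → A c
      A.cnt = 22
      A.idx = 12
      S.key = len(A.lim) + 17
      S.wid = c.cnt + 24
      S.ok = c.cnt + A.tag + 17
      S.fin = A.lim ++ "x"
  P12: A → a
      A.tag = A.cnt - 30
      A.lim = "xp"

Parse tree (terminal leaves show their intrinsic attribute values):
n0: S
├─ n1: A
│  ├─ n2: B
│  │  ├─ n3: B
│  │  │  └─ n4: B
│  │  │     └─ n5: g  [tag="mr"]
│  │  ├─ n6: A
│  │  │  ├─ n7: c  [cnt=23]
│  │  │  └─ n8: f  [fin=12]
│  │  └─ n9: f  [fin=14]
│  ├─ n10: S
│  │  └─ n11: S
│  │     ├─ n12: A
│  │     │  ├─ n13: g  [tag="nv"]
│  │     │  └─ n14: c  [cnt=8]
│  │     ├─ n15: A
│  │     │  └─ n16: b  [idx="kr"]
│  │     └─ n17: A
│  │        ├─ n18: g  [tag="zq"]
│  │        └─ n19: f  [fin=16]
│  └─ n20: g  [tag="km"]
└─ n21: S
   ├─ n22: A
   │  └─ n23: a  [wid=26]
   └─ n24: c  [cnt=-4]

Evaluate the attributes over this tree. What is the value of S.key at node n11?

1. n1.cnt = 21  [21]
2. n1.idx = 2  [2]
3. n2.depth = -3  [-3]
4. n2.mk = false  [A.idx == A.cnt]
5. n3.depth = 22  [B₀.depth + 25]
6. n3.mk = false  [false]
7. n4.depth = -4  [B₀.depth - 26]
8. n4.mk = true  [B₀.mk == false]
9. n5.tag = "mr"  [terminal]
10. n4.ok = "xk"  ["xk"]
11. n3.ok = "zz"  ["zz"]
12. n6.cnt = 30  [B₀.depth * -1 + 27]
13. n6.idx = -9  [len(B₁.ok) - 11]
14. n7.cnt = 23  [terminal]
15. n8.fin = 12  [terminal]
16. n6.tag = 8  [A.cnt - 22]
17. n6.lim = "mn"  ["mn"]
18. n9.fin = 14  [terminal]
19. n2.ok = "mnm"  [A.lim ++ "m"]
20. n12.cnt = -7  [-7]
21. n12.idx = 30  [30]
22. n13.tag = "nv"  [terminal]
23. n14.cnt = 8  [terminal]
24. n12.tag = 1  [len(g.tag) - 1]
25. n12.lim = "mnv"  ["m" ++ g.tag]
26. n15.cnt = 13  [A₀.tag + 12]
27. n15.idx = 6  [6]
28. n16.idx = "kr"  [terminal]
29. n15.tag = 30  [A.idx * -2 + 42]
30. n15.lim = "ku"  ["ku"]
31. n17.cnt = -3  [A₀.tag + A₁.tag - 34]
32. n17.idx = 3  [len(A₀.lim)]
33. n18.tag = "zq"  [terminal]
34. n19.fin = 16  [terminal]
35. n17.tag = -1  [f.fin + A.cnt - 14]
36. n17.lim = "wz"  ["wz"]
37. n11.key = 8  [A₂.tag + 9]
38. n11.wid = 29  [A₁.tag + A₂.tag]
39. n11.ok = 26  [len(A₀.lim) + 23]
40. n11.fin = "wzmnv"  [A₂.lim ++ A₀.lim]
41. n10.key = -3  [S₁.ok - 29]
42. n10.wid = 25  [S₁.ok * -1 + 51]
43. n10.ok = 16  [S₁.wid + S₁.key - 21]
44. n10.fin = "xp"  ["xp"]
45. n20.tag = "km"  [terminal]
46. n1.tag = 4  [A.idx + 2]
47. n1.lim = "kmn"  [g.tag ++ "n"]
48. n22.cnt = 22  [22]
49. n22.idx = 12  [12]
50. n23.wid = 26  [terminal]
51. n22.tag = -8  [A.cnt - 30]
52. n22.lim = "xp"  ["xp"]
53. n24.cnt = -4  [terminal]
54. n21.key = 19  [len(A.lim) + 17]
55. n21.wid = 20  [c.cnt + 24]
56. n21.ok = 5  [c.cnt + A.tag + 17]
57. n21.fin = "xpx"  [A.lim ++ "x"]
58. n0.key = 5  [len(S₁.fin) + 2]
59. n0.wid = 7  [A.tag + S₁.wid - 17]
60. n0.ok = 15  [S₁.wid + A.tag - 9]
61. n0.fin = "xpxk"  [S₁.fin ++ "k"]

8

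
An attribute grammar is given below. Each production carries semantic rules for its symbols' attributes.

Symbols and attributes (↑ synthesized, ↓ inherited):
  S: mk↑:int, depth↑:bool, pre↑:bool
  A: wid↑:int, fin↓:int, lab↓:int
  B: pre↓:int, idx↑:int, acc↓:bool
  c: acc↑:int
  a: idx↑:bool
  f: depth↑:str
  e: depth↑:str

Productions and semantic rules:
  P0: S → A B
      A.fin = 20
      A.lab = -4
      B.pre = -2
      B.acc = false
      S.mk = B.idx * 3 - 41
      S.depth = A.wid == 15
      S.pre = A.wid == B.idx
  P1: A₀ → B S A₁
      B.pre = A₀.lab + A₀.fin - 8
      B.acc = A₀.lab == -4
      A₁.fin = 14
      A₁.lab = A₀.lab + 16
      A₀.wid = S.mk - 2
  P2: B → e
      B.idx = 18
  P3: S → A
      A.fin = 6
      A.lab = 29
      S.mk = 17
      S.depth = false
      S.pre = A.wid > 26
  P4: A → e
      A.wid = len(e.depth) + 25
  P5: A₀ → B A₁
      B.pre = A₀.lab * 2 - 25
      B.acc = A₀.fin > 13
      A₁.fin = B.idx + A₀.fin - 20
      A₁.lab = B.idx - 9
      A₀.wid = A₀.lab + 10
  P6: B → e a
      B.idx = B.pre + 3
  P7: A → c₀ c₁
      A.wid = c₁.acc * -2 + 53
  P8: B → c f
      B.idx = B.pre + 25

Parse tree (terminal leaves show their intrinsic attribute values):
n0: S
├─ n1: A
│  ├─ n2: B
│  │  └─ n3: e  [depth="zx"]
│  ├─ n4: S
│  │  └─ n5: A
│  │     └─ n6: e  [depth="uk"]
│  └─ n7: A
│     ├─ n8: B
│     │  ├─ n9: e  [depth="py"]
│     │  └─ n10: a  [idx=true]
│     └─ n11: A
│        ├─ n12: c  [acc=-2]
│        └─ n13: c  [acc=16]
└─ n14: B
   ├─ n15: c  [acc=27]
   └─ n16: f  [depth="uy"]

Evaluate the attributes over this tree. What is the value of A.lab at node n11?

-7

1. n1.fin = 20  [20]
2. n1.lab = -4  [-4]
3. n2.pre = 8  [A₀.lab + A₀.fin - 8]
4. n2.acc = true  [A₀.lab == -4]
5. n3.depth = "zx"  [terminal]
6. n2.idx = 18  [18]
7. n5.fin = 6  [6]
8. n5.lab = 29  [29]
9. n6.depth = "uk"  [terminal]
10. n5.wid = 27  [len(e.depth) + 25]
11. n4.mk = 17  [17]
12. n4.depth = false  [false]
13. n4.pre = true  [A.wid > 26]
14. n7.fin = 14  [14]
15. n7.lab = 12  [A₀.lab + 16]
16. n8.pre = -1  [A₀.lab * 2 - 25]
17. n8.acc = true  [A₀.fin > 13]
18. n9.depth = "py"  [terminal]
19. n10.idx = true  [terminal]
20. n8.idx = 2  [B.pre + 3]
21. n11.fin = -4  [B.idx + A₀.fin - 20]
22. n11.lab = -7  [B.idx - 9]
23. n12.acc = -2  [terminal]
24. n13.acc = 16  [terminal]
25. n11.wid = 21  [c₁.acc * -2 + 53]
26. n7.wid = 22  [A₀.lab + 10]
27. n1.wid = 15  [S.mk - 2]
28. n14.pre = -2  [-2]
29. n14.acc = false  [false]
30. n15.acc = 27  [terminal]
31. n16.depth = "uy"  [terminal]
32. n14.idx = 23  [B.pre + 25]
33. n0.mk = 28  [B.idx * 3 - 41]
34. n0.depth = true  [A.wid == 15]
35. n0.pre = false  [A.wid == B.idx]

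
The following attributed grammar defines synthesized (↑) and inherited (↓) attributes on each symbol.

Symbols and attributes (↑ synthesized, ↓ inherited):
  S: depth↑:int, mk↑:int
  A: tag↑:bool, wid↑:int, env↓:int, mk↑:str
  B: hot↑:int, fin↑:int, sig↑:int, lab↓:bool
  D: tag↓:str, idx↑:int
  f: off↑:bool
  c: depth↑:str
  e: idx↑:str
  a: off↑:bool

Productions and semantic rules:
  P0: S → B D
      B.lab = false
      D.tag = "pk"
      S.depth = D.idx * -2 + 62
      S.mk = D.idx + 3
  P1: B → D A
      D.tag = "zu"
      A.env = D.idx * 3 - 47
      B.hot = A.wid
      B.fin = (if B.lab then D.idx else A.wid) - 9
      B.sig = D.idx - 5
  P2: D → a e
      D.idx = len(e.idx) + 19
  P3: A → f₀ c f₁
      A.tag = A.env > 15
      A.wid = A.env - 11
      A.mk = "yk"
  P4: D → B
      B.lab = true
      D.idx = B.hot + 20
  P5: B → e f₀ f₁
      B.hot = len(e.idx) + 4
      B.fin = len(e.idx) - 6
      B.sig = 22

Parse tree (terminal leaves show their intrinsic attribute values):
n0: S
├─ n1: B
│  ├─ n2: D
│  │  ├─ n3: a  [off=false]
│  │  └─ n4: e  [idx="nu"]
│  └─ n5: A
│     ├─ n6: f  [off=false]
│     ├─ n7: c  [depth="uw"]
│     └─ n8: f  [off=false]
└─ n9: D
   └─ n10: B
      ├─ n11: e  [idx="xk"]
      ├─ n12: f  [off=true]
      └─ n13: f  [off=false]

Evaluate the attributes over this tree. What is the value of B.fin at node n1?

-4

1. n1.lab = false  [false]
2. n2.tag = "zu"  ["zu"]
3. n3.off = false  [terminal]
4. n4.idx = "nu"  [terminal]
5. n2.idx = 21  [len(e.idx) + 19]
6. n5.env = 16  [D.idx * 3 - 47]
7. n6.off = false  [terminal]
8. n7.depth = "uw"  [terminal]
9. n8.off = false  [terminal]
10. n5.tag = true  [A.env > 15]
11. n5.wid = 5  [A.env - 11]
12. n5.mk = "yk"  ["yk"]
13. n1.hot = 5  [A.wid]
14. n1.fin = -4  [(if B.lab then D.idx else A.wid) - 9]
15. n1.sig = 16  [D.idx - 5]
16. n9.tag = "pk"  ["pk"]
17. n10.lab = true  [true]
18. n11.idx = "xk"  [terminal]
19. n12.off = true  [terminal]
20. n13.off = false  [terminal]
21. n10.hot = 6  [len(e.idx) + 4]
22. n10.fin = -4  [len(e.idx) - 6]
23. n10.sig = 22  [22]
24. n9.idx = 26  [B.hot + 20]
25. n0.depth = 10  [D.idx * -2 + 62]
26. n0.mk = 29  [D.idx + 3]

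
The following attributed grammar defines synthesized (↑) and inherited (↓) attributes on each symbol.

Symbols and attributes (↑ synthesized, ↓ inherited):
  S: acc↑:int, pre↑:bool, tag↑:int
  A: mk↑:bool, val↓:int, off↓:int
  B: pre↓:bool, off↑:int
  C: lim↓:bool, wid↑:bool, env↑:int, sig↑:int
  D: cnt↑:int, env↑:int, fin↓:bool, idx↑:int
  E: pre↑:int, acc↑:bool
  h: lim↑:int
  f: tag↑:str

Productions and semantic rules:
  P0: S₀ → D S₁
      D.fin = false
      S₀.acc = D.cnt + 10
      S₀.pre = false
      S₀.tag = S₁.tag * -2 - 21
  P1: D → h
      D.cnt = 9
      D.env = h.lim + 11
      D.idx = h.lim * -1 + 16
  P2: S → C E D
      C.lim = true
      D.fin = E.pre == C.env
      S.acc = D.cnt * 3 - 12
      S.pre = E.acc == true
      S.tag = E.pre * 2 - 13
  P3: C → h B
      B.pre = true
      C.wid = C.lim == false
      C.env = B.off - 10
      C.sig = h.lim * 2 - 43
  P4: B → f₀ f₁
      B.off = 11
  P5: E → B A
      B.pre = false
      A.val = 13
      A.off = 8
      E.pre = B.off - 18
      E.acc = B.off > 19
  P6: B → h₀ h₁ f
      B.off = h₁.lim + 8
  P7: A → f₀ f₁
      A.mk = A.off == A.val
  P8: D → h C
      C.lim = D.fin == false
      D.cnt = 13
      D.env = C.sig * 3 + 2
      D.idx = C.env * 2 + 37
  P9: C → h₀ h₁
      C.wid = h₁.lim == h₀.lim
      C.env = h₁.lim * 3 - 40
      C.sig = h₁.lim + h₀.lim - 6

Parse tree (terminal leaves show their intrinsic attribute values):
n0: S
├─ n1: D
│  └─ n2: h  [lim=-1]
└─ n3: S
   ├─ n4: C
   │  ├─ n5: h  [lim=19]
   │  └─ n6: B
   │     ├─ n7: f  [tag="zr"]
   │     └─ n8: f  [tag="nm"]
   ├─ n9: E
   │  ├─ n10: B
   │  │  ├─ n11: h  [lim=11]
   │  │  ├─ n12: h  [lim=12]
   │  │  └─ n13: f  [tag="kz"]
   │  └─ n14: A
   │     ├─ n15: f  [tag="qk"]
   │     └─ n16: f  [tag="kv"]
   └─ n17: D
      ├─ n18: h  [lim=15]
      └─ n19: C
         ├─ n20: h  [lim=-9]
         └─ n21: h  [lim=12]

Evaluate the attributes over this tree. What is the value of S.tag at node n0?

1. n1.fin = false  [false]
2. n2.lim = -1  [terminal]
3. n1.cnt = 9  [9]
4. n1.env = 10  [h.lim + 11]
5. n1.idx = 17  [h.lim * -1 + 16]
6. n4.lim = true  [true]
7. n5.lim = 19  [terminal]
8. n6.pre = true  [true]
9. n7.tag = "zr"  [terminal]
10. n8.tag = "nm"  [terminal]
11. n6.off = 11  [11]
12. n4.wid = false  [C.lim == false]
13. n4.env = 1  [B.off - 10]
14. n4.sig = -5  [h.lim * 2 - 43]
15. n10.pre = false  [false]
16. n11.lim = 11  [terminal]
17. n12.lim = 12  [terminal]
18. n13.tag = "kz"  [terminal]
19. n10.off = 20  [h₁.lim + 8]
20. n14.val = 13  [13]
21. n14.off = 8  [8]
22. n15.tag = "qk"  [terminal]
23. n16.tag = "kv"  [terminal]
24. n14.mk = false  [A.off == A.val]
25. n9.pre = 2  [B.off - 18]
26. n9.acc = true  [B.off > 19]
27. n17.fin = false  [E.pre == C.env]
28. n18.lim = 15  [terminal]
29. n19.lim = true  [D.fin == false]
30. n20.lim = -9  [terminal]
31. n21.lim = 12  [terminal]
32. n19.wid = false  [h₁.lim == h₀.lim]
33. n19.env = -4  [h₁.lim * 3 - 40]
34. n19.sig = -3  [h₁.lim + h₀.lim - 6]
35. n17.cnt = 13  [13]
36. n17.env = -7  [C.sig * 3 + 2]
37. n17.idx = 29  [C.env * 2 + 37]
38. n3.acc = 27  [D.cnt * 3 - 12]
39. n3.pre = true  [E.acc == true]
40. n3.tag = -9  [E.pre * 2 - 13]
41. n0.acc = 19  [D.cnt + 10]
42. n0.pre = false  [false]
43. n0.tag = -3  [S₁.tag * -2 - 21]

-3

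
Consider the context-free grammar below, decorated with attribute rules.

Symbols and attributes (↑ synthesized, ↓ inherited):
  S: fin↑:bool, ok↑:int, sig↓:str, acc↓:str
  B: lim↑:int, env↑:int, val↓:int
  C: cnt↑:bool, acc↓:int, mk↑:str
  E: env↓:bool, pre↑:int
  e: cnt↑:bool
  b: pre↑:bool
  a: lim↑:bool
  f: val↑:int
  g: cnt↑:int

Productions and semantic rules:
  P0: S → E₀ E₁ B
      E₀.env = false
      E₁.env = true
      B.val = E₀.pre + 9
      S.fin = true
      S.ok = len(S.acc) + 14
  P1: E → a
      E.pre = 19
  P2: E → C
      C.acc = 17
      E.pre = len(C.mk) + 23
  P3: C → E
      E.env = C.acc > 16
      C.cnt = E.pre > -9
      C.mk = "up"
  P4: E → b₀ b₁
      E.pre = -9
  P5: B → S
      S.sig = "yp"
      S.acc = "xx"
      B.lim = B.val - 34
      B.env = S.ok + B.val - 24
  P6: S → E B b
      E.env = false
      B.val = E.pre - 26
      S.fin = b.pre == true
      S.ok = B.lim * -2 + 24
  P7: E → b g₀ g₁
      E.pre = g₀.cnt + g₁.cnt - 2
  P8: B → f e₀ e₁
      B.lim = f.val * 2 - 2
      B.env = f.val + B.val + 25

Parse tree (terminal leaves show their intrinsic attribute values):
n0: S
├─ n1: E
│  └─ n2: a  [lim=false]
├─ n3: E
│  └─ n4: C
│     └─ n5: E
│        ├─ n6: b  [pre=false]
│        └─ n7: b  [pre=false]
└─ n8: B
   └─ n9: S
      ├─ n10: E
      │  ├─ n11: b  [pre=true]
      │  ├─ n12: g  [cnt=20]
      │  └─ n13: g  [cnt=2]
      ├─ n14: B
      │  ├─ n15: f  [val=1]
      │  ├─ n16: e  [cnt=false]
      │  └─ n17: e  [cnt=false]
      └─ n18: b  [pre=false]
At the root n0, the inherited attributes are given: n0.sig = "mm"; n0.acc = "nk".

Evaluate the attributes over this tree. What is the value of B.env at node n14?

20

1. n0.sig = "mm"  [given at root]
2. n0.acc = "nk"  [given at root]
3. n1.env = false  [false]
4. n2.lim = false  [terminal]
5. n1.pre = 19  [19]
6. n3.env = true  [true]
7. n4.acc = 17  [17]
8. n5.env = true  [C.acc > 16]
9. n6.pre = false  [terminal]
10. n7.pre = false  [terminal]
11. n5.pre = -9  [-9]
12. n4.cnt = false  [E.pre > -9]
13. n4.mk = "up"  ["up"]
14. n3.pre = 25  [len(C.mk) + 23]
15. n8.val = 28  [E₀.pre + 9]
16. n9.sig = "yp"  ["yp"]
17. n9.acc = "xx"  ["xx"]
18. n10.env = false  [false]
19. n11.pre = true  [terminal]
20. n12.cnt = 20  [terminal]
21. n13.cnt = 2  [terminal]
22. n10.pre = 20  [g₀.cnt + g₁.cnt - 2]
23. n14.val = -6  [E.pre - 26]
24. n15.val = 1  [terminal]
25. n16.cnt = false  [terminal]
26. n17.cnt = false  [terminal]
27. n14.lim = 0  [f.val * 2 - 2]
28. n14.env = 20  [f.val + B.val + 25]
29. n18.pre = false  [terminal]
30. n9.fin = false  [b.pre == true]
31. n9.ok = 24  [B.lim * -2 + 24]
32. n8.lim = -6  [B.val - 34]
33. n8.env = 28  [S.ok + B.val - 24]
34. n0.fin = true  [true]
35. n0.ok = 16  [len(S.acc) + 14]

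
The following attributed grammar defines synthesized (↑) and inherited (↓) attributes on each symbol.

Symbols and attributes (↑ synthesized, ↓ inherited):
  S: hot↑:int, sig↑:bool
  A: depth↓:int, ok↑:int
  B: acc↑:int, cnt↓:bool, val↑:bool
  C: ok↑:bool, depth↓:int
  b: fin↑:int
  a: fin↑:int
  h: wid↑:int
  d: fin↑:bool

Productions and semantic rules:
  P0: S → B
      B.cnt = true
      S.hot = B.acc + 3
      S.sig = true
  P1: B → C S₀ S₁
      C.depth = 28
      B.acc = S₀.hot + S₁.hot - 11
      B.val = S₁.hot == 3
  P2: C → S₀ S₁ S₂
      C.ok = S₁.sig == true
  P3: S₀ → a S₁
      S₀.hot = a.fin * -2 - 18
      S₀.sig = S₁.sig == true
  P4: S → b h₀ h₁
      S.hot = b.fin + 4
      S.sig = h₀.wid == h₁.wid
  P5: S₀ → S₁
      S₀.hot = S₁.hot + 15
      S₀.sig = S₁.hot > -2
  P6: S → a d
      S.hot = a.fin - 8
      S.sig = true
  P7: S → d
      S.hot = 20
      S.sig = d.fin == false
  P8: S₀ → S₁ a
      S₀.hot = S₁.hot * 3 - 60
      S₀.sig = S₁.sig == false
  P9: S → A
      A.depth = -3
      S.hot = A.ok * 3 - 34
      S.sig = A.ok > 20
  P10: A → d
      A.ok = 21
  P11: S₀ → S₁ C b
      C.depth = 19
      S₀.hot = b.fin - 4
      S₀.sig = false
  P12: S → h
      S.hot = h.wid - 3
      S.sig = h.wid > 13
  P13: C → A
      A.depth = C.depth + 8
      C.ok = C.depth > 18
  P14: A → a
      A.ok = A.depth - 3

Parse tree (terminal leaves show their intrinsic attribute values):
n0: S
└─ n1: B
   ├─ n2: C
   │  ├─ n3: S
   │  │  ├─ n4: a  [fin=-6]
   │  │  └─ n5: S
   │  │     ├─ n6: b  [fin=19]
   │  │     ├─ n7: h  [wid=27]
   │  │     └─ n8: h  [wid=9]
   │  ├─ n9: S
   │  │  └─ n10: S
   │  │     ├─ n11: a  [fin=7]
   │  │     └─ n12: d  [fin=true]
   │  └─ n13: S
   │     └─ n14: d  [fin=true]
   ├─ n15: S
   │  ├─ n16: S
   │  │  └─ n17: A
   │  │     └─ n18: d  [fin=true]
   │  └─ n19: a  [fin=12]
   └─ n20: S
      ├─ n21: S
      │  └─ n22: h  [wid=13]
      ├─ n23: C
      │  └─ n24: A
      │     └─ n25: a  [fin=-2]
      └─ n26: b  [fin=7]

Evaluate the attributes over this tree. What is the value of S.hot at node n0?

22

1. n1.cnt = true  [true]
2. n2.depth = 28  [28]
3. n4.fin = -6  [terminal]
4. n6.fin = 19  [terminal]
5. n7.wid = 27  [terminal]
6. n8.wid = 9  [terminal]
7. n5.hot = 23  [b.fin + 4]
8. n5.sig = false  [h₀.wid == h₁.wid]
9. n3.hot = -6  [a.fin * -2 - 18]
10. n3.sig = false  [S₁.sig == true]
11. n11.fin = 7  [terminal]
12. n12.fin = true  [terminal]
13. n10.hot = -1  [a.fin - 8]
14. n10.sig = true  [true]
15. n9.hot = 14  [S₁.hot + 15]
16. n9.sig = true  [S₁.hot > -2]
17. n14.fin = true  [terminal]
18. n13.hot = 20  [20]
19. n13.sig = false  [d.fin == false]
20. n2.ok = true  [S₁.sig == true]
21. n17.depth = -3  [-3]
22. n18.fin = true  [terminal]
23. n17.ok = 21  [21]
24. n16.hot = 29  [A.ok * 3 - 34]
25. n16.sig = true  [A.ok > 20]
26. n19.fin = 12  [terminal]
27. n15.hot = 27  [S₁.hot * 3 - 60]
28. n15.sig = false  [S₁.sig == false]
29. n22.wid = 13  [terminal]
30. n21.hot = 10  [h.wid - 3]
31. n21.sig = false  [h.wid > 13]
32. n23.depth = 19  [19]
33. n24.depth = 27  [C.depth + 8]
34. n25.fin = -2  [terminal]
35. n24.ok = 24  [A.depth - 3]
36. n23.ok = true  [C.depth > 18]
37. n26.fin = 7  [terminal]
38. n20.hot = 3  [b.fin - 4]
39. n20.sig = false  [false]
40. n1.acc = 19  [S₀.hot + S₁.hot - 11]
41. n1.val = true  [S₁.hot == 3]
42. n0.hot = 22  [B.acc + 3]
43. n0.sig = true  [true]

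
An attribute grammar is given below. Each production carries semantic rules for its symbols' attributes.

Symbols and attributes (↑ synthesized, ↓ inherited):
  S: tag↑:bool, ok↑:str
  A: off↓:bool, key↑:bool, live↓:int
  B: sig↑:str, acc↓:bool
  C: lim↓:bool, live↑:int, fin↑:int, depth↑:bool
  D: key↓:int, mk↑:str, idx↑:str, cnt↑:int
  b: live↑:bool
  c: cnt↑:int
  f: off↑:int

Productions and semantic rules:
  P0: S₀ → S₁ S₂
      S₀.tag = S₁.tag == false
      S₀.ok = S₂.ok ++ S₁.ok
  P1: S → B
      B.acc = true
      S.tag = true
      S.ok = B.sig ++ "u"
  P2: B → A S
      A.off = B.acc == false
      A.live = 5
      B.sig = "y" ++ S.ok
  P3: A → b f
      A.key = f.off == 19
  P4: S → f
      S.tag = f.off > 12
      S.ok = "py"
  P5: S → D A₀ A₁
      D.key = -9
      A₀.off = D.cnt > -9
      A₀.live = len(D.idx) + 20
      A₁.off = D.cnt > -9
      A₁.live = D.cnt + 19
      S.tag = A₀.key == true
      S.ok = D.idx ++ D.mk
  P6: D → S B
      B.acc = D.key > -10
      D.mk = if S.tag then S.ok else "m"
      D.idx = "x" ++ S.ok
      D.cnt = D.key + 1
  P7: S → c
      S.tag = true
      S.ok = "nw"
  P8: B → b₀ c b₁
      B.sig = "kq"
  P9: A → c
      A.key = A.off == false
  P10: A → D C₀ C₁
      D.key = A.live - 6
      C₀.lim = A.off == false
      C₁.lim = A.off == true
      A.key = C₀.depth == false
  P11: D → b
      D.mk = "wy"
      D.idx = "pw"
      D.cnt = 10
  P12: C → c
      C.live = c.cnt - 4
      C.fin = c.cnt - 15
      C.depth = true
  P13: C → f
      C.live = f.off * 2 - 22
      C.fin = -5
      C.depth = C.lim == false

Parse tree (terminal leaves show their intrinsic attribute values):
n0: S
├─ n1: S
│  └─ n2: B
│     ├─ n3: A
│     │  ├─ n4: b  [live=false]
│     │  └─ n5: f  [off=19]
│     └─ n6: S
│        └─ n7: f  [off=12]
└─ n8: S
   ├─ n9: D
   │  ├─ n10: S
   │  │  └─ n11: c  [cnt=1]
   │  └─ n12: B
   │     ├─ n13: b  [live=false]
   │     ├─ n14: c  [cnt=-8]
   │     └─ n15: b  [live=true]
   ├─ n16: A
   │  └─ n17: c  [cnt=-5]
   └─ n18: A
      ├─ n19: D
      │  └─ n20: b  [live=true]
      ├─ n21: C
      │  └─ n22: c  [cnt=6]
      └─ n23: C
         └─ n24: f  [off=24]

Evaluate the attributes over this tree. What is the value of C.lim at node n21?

false

1. n2.acc = true  [true]
2. n3.off = false  [B.acc == false]
3. n3.live = 5  [5]
4. n4.live = false  [terminal]
5. n5.off = 19  [terminal]
6. n3.key = true  [f.off == 19]
7. n7.off = 12  [terminal]
8. n6.tag = false  [f.off > 12]
9. n6.ok = "py"  ["py"]
10. n2.sig = "ypy"  ["y" ++ S.ok]
11. n1.tag = true  [true]
12. n1.ok = "ypyu"  [B.sig ++ "u"]
13. n9.key = -9  [-9]
14. n11.cnt = 1  [terminal]
15. n10.tag = true  [true]
16. n10.ok = "nw"  ["nw"]
17. n12.acc = true  [D.key > -10]
18. n13.live = false  [terminal]
19. n14.cnt = -8  [terminal]
20. n15.live = true  [terminal]
21. n12.sig = "kq"  ["kq"]
22. n9.mk = "nw"  [if S.tag then S.ok else "m"]
23. n9.idx = "xnw"  ["x" ++ S.ok]
24. n9.cnt = -8  [D.key + 1]
25. n16.off = true  [D.cnt > -9]
26. n16.live = 23  [len(D.idx) + 20]
27. n17.cnt = -5  [terminal]
28. n16.key = false  [A.off == false]
29. n18.off = true  [D.cnt > -9]
30. n18.live = 11  [D.cnt + 19]
31. n19.key = 5  [A.live - 6]
32. n20.live = true  [terminal]
33. n19.mk = "wy"  ["wy"]
34. n19.idx = "pw"  ["pw"]
35. n19.cnt = 10  [10]
36. n21.lim = false  [A.off == false]
37. n22.cnt = 6  [terminal]
38. n21.live = 2  [c.cnt - 4]
39. n21.fin = -9  [c.cnt - 15]
40. n21.depth = true  [true]
41. n23.lim = true  [A.off == true]
42. n24.off = 24  [terminal]
43. n23.live = 26  [f.off * 2 - 22]
44. n23.fin = -5  [-5]
45. n23.depth = false  [C.lim == false]
46. n18.key = false  [C₀.depth == false]
47. n8.tag = false  [A₀.key == true]
48. n8.ok = "xnwnw"  [D.idx ++ D.mk]
49. n0.tag = false  [S₁.tag == false]
50. n0.ok = "xnwnwypyu"  [S₂.ok ++ S₁.ok]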